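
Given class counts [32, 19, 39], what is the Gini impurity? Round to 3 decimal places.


Total = 90. Proportions: 32/90, 19/90, 39/90. sum(p_i^2) = 0.3588. Gini = 1 - 0.3588 = 0.6412, which rounds to 0.641.

0.641


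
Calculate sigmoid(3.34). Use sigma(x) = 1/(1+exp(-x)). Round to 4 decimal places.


sigma(3.34) = 1/(1+e^(-3.34)) = 1/(1+0.035437) = 1/1.035437 = 0.9658.

0.9658


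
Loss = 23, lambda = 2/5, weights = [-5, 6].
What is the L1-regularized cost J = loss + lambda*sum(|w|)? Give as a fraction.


L1 norm = sum(|w|) = 11. J = 23 + 2/5 * 11 = 137/5.

137/5


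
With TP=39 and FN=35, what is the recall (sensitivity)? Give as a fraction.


Recall = TP / (TP + FN) = 39 / 74 = 39/74.

39/74


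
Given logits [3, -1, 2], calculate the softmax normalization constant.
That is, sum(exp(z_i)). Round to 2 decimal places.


Denom = e^3=20.0855 + e^-1=0.3679 + e^2=7.3891. Sum = 27.8425, which rounds to 27.84.

27.84


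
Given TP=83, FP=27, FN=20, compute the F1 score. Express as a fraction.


Precision = 83/110 = 83/110. Recall = 83/103 = 83/103. F1 = 2*P*R/(P+R) = 166/213.

166/213


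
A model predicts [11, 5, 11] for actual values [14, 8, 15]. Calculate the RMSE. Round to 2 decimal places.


MSE = 11.3333. RMSE = sqrt(11.3333) = 3.37.

3.37


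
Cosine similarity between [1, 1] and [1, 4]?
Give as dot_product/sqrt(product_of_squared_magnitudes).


dot = 5. |a|^2 = 2, |b|^2 = 17. cos = 5/sqrt(34).

5/sqrt(34)


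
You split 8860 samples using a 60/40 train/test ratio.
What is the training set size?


Test set = 8860 * 40% = 3544. Training set = 8860 - 3544 = 5316.

5316


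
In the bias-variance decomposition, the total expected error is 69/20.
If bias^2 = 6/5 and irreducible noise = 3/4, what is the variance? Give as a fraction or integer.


Total error = bias^2 + variance + irreducible noise. So variance = 69/20 - 6/5 - 3/4 = 3/2.

3/2


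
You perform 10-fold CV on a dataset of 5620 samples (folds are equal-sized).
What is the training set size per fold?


Each validation fold has 5620/10 = 562 samples. Training set = 5620 - 562 = 5058.

5058


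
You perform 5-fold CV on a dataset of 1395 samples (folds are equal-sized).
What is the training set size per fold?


Each validation fold has 1395/5 = 279 samples. Training set = 1395 - 279 = 1116.

1116


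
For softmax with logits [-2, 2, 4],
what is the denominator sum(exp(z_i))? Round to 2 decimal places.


Denom = e^-2=0.1353 + e^2=7.3891 + e^4=54.5982. Sum = 62.1226, which rounds to 62.12.

62.12


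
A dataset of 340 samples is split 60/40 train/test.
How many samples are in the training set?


Test set = 340 * 40% = 136. Training set = 340 - 136 = 204.

204


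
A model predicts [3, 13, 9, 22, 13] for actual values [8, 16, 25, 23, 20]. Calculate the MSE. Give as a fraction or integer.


MSE = (1/5) * ((8-3)^2=25 + (16-13)^2=9 + (25-9)^2=256 + (23-22)^2=1 + (20-13)^2=49). Sum = 340. MSE = 68.

68


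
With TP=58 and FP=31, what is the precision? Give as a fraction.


Precision = TP / (TP + FP) = 58 / 89 = 58/89.

58/89


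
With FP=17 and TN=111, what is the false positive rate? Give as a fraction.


FPR = FP / (FP + TN) = 17 / 128 = 17/128.

17/128


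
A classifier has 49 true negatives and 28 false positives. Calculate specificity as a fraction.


Specificity = TN / (TN + FP) = 49 / 77 = 7/11.

7/11


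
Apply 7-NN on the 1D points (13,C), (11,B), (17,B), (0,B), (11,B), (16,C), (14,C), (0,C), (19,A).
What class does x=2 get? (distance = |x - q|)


Distances: |13-2|=11, |11-2|=9, |17-2|=15, |0-2|=2, |11-2|=9, |16-2|=14, |14-2|=12, |0-2|=2, |19-2|=17. 7 nearest: (0,B), (0,C), (11,B), (11,B), (13,C), (14,C), (16,C). Counts: {'B': 3, 'C': 4}. Majority class: C.

C


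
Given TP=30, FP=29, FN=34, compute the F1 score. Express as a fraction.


Precision = 30/59 = 30/59. Recall = 30/64 = 15/32. F1 = 2*P*R/(P+R) = 20/41.

20/41


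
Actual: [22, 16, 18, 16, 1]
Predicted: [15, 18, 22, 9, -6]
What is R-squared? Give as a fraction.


Mean(y) = 73/5. SS_res = 167. SS_tot = 1276/5. R^2 = 1 - 167/(1276/5) = 441/1276.

441/1276


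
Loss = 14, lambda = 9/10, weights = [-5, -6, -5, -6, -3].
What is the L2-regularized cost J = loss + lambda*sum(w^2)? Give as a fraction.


L2 sq norm = sum(w^2) = 131. J = 14 + 9/10 * 131 = 1319/10.

1319/10


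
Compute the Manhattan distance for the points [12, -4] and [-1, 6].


d = sum of absolute differences: |12--1|=13 + |-4-6|=10 = 23.

23


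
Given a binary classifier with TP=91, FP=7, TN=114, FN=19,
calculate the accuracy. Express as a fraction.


Accuracy = (TP + TN) / (TP + TN + FP + FN) = (91 + 114) / 231 = 205/231.

205/231


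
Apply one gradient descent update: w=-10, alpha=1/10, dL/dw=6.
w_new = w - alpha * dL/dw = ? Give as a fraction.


w_new = -10 - 1/10 * 6 = -10 - 3/5 = -53/5.

-53/5


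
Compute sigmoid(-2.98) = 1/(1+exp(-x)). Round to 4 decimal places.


sigma(-2.98) = 1/(1+e^(2.98)) = 1/(1+19.687817) = 1/20.687817 = 0.0483.

0.0483


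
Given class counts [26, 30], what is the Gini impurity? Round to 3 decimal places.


Total = 56. Proportions: 26/56, 30/56. sum(p_i^2) = 0.5026. Gini = 1 - 0.5026 = 0.4974, which rounds to 0.497.

0.497


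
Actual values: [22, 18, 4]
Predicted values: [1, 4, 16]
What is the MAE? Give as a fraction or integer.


MAE = (1/3) * (|22-1|=21 + |18-4|=14 + |4-16|=12). Sum = 47. MAE = 47/3.

47/3


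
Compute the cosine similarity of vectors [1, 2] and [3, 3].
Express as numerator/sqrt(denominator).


dot = 9. |a|^2 = 5, |b|^2 = 18. cos = 9/sqrt(90).

9/sqrt(90)


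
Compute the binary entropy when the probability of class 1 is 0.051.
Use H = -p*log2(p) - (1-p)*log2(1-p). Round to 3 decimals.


H = -0.051*log2(0.051) - 0.949*log2(0.949) = 0.291.

0.291


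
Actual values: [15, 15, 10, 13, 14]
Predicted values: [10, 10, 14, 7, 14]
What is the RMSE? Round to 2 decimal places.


MSE = 20.4000. RMSE = sqrt(20.4000) = 4.52.

4.52


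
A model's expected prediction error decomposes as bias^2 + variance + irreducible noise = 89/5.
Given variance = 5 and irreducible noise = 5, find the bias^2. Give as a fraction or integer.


Total error = bias^2 + variance + irreducible noise. So bias^2 = 89/5 - 5 - 5 = 39/5.

39/5


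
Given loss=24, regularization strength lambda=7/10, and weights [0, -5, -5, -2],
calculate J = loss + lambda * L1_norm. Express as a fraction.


L1 norm = sum(|w|) = 12. J = 24 + 7/10 * 12 = 162/5.

162/5


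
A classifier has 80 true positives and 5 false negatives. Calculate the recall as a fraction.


Recall = TP / (TP + FN) = 80 / 85 = 16/17.

16/17


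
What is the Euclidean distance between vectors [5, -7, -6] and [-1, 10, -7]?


d = sqrt(sum of squared differences). (5--1)^2=36, (-7-10)^2=289, (-6--7)^2=1. Sum = 326.

sqrt(326)


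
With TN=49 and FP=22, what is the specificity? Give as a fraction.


Specificity = TN / (TN + FP) = 49 / 71 = 49/71.

49/71


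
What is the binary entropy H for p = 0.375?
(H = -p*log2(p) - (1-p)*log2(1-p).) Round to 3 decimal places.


H = -0.375*log2(0.375) - 0.625*log2(0.625) = 0.954.

0.954


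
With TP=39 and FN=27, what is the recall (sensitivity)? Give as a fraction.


Recall = TP / (TP + FN) = 39 / 66 = 13/22.

13/22


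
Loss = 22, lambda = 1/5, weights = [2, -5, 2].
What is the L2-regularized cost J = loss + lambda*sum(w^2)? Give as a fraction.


L2 sq norm = sum(w^2) = 33. J = 22 + 1/5 * 33 = 143/5.

143/5


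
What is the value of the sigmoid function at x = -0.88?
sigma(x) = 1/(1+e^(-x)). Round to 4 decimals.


sigma(-0.88) = 1/(1+e^(0.88)) = 1/(1+2.410900) = 1/3.410900 = 0.2932.

0.2932


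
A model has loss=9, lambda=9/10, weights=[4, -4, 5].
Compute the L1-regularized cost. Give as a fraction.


L1 norm = sum(|w|) = 13. J = 9 + 9/10 * 13 = 207/10.

207/10


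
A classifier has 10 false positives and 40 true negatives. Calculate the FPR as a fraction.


FPR = FP / (FP + TN) = 10 / 50 = 1/5.

1/5


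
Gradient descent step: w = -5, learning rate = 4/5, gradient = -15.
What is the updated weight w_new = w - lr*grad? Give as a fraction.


w_new = -5 - 4/5 * -15 = -5 - -12 = 7.

7


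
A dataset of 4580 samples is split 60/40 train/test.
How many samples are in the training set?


Test set = 4580 * 40% = 1832. Training set = 4580 - 1832 = 2748.

2748


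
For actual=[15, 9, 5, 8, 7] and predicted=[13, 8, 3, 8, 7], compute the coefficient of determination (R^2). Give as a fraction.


Mean(y) = 44/5. SS_res = 9. SS_tot = 284/5. R^2 = 1 - 9/(284/5) = 239/284.

239/284


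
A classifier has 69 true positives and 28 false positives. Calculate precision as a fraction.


Precision = TP / (TP + FP) = 69 / 97 = 69/97.

69/97


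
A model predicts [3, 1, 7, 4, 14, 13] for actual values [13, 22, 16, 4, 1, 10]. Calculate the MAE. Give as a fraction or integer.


MAE = (1/6) * (|13-3|=10 + |22-1|=21 + |16-7|=9 + |4-4|=0 + |1-14|=13 + |10-13|=3). Sum = 56. MAE = 28/3.

28/3


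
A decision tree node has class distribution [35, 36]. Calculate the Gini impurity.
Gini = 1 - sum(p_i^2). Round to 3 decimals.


Total = 71. Proportions: 35/71, 36/71. sum(p_i^2) = 0.5001. Gini = 1 - 0.5001 = 0.4999, which rounds to 0.500.

0.500


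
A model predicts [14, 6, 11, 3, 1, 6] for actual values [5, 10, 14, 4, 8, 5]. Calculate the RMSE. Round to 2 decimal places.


MSE = 26.1667. RMSE = sqrt(26.1667) = 5.12.

5.12


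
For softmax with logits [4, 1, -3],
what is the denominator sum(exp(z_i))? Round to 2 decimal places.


Denom = e^4=54.5982 + e^1=2.7183 + e^-3=0.0498. Sum = 57.3663, which rounds to 57.37.

57.37


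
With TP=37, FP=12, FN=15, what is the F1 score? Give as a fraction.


Precision = 37/49 = 37/49. Recall = 37/52 = 37/52. F1 = 2*P*R/(P+R) = 74/101.

74/101


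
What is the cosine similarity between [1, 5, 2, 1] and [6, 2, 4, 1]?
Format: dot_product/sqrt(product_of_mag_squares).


dot = 25. |a|^2 = 31, |b|^2 = 57. cos = 25/sqrt(1767).

25/sqrt(1767)


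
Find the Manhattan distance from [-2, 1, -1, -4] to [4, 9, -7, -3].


d = sum of absolute differences: |-2-4|=6 + |1-9|=8 + |-1--7|=6 + |-4--3|=1 = 21.

21


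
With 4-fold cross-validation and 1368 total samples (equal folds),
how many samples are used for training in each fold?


Each validation fold has 1368/4 = 342 samples. Training set = 1368 - 342 = 1026.

1026


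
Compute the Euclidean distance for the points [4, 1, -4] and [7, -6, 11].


d = sqrt(sum of squared differences). (4-7)^2=9, (1--6)^2=49, (-4-11)^2=225. Sum = 283.

sqrt(283)


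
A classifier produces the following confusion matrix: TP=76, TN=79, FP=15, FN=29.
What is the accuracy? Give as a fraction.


Accuracy = (TP + TN) / (TP + TN + FP + FN) = (76 + 79) / 199 = 155/199.

155/199


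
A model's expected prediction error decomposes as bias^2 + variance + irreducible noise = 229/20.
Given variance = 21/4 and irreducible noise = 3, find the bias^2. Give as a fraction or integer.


Total error = bias^2 + variance + irreducible noise. So bias^2 = 229/20 - 21/4 - 3 = 16/5.

16/5


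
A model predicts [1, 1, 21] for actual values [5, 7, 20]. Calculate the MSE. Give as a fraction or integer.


MSE = (1/3) * ((5-1)^2=16 + (7-1)^2=36 + (20-21)^2=1). Sum = 53. MSE = 53/3.

53/3


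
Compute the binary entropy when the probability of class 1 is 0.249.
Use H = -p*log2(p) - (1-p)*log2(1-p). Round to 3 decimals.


H = -0.249*log2(0.249) - 0.751*log2(0.751) = 0.810.

0.810


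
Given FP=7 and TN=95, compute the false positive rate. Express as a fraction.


FPR = FP / (FP + TN) = 7 / 102 = 7/102.

7/102


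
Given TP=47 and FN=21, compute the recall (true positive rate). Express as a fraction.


Recall = TP / (TP + FN) = 47 / 68 = 47/68.

47/68


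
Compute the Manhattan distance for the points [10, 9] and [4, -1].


d = sum of absolute differences: |10-4|=6 + |9--1|=10 = 16.

16


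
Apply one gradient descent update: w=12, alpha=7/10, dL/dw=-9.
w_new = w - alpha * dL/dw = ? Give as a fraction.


w_new = 12 - 7/10 * -9 = 12 - -63/10 = 183/10.

183/10


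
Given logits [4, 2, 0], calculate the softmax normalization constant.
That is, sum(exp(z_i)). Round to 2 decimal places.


Denom = e^4=54.5982 + e^2=7.3891 + e^0=1.0000. Sum = 62.9873, which rounds to 62.99.

62.99


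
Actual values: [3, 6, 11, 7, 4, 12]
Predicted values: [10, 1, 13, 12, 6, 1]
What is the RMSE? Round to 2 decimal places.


MSE = 38.0000. RMSE = sqrt(38.0000) = 6.16.

6.16


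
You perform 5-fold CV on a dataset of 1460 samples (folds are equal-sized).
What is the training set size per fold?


Each validation fold has 1460/5 = 292 samples. Training set = 1460 - 292 = 1168.

1168


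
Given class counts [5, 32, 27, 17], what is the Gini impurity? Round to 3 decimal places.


Total = 81. Proportions: 5/81, 32/81, 27/81, 17/81. sum(p_i^2) = 0.3150. Gini = 1 - 0.3150 = 0.6850, which rounds to 0.685.

0.685


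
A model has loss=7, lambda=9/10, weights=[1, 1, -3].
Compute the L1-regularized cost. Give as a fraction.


L1 norm = sum(|w|) = 5. J = 7 + 9/10 * 5 = 23/2.

23/2


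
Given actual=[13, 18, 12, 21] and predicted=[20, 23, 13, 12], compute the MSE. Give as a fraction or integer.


MSE = (1/4) * ((13-20)^2=49 + (18-23)^2=25 + (12-13)^2=1 + (21-12)^2=81). Sum = 156. MSE = 39.

39


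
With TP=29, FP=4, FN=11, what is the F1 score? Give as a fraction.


Precision = 29/33 = 29/33. Recall = 29/40 = 29/40. F1 = 2*P*R/(P+R) = 58/73.

58/73


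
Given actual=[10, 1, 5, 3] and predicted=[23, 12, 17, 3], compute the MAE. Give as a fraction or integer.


MAE = (1/4) * (|10-23|=13 + |1-12|=11 + |5-17|=12 + |3-3|=0). Sum = 36. MAE = 9.

9


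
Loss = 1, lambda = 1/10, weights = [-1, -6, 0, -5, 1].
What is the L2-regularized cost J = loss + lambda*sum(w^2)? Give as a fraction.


L2 sq norm = sum(w^2) = 63. J = 1 + 1/10 * 63 = 73/10.

73/10


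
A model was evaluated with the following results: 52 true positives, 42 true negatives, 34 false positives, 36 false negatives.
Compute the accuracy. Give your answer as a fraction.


Accuracy = (TP + TN) / (TP + TN + FP + FN) = (52 + 42) / 164 = 47/82.

47/82


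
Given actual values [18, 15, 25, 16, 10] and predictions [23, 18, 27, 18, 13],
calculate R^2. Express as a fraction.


Mean(y) = 84/5. SS_res = 51. SS_tot = 594/5. R^2 = 1 - 51/(594/5) = 113/198.

113/198


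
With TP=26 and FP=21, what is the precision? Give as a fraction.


Precision = TP / (TP + FP) = 26 / 47 = 26/47.

26/47


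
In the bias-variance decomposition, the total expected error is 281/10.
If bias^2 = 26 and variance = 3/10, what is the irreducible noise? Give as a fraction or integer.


Total error = bias^2 + variance + irreducible noise. So irreducible noise = 281/10 - 26 - 3/10 = 9/5.

9/5


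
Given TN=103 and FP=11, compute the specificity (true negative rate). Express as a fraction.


Specificity = TN / (TN + FP) = 103 / 114 = 103/114.

103/114


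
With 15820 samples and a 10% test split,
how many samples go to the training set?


Test set = 15820 * 10% = 1582. Training set = 15820 - 1582 = 14238.

14238


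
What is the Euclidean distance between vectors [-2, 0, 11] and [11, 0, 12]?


d = sqrt(sum of squared differences). (-2-11)^2=169, (0-0)^2=0, (11-12)^2=1. Sum = 170.

sqrt(170)


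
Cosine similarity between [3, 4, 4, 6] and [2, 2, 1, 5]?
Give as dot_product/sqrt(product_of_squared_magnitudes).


dot = 48. |a|^2 = 77, |b|^2 = 34. cos = 48/sqrt(2618).

48/sqrt(2618)


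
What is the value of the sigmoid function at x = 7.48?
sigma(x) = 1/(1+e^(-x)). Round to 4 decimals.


sigma(7.48) = 1/(1+e^(-7.48)) = 1/(1+0.000564) = 1/1.000564 = 0.9994.

0.9994


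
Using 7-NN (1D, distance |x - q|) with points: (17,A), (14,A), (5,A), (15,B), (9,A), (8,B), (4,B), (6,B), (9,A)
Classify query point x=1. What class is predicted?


Distances: |17-1|=16, |14-1|=13, |5-1|=4, |15-1|=14, |9-1|=8, |8-1|=7, |4-1|=3, |6-1|=5, |9-1|=8. 7 nearest: (4,B), (5,A), (6,B), (8,B), (9,A), (9,A), (14,A). Counts: {'B': 3, 'A': 4}. Majority class: A.

A


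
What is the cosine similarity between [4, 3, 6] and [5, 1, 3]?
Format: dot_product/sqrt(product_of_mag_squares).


dot = 41. |a|^2 = 61, |b|^2 = 35. cos = 41/sqrt(2135).

41/sqrt(2135)


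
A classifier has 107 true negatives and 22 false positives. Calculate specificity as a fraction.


Specificity = TN / (TN + FP) = 107 / 129 = 107/129.

107/129


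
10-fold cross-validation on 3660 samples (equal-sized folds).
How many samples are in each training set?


Each validation fold has 3660/10 = 366 samples. Training set = 3660 - 366 = 3294.

3294


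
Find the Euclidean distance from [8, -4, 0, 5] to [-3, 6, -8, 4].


d = sqrt(sum of squared differences). (8--3)^2=121, (-4-6)^2=100, (0--8)^2=64, (5-4)^2=1. Sum = 286.

sqrt(286)


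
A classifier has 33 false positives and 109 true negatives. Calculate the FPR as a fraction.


FPR = FP / (FP + TN) = 33 / 142 = 33/142.

33/142


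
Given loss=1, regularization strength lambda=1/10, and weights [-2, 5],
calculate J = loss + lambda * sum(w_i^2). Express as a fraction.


L2 sq norm = sum(w^2) = 29. J = 1 + 1/10 * 29 = 39/10.

39/10


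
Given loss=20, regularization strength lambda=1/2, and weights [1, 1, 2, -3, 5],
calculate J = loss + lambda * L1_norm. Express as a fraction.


L1 norm = sum(|w|) = 12. J = 20 + 1/2 * 12 = 26.

26


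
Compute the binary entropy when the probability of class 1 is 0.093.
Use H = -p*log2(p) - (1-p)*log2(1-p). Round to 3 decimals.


H = -0.093*log2(0.093) - 0.907*log2(0.907) = 0.446.

0.446


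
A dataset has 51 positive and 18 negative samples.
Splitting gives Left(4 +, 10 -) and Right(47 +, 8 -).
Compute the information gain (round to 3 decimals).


H(parent) = 0.8281. H(left) = 0.8631, H(right) = 0.5983. Weighted = (14/69)*0.8631 + (55/69)*0.5983 = 0.6520. IG = 0.8281 - 0.6520 = 0.1761, which rounds to 0.176.

0.176


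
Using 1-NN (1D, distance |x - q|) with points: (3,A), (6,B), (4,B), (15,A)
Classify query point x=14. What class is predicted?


Distances: |3-14|=11, |6-14|=8, |4-14|=10, |15-14|=1. 1 nearest: (15,A). Counts: {'A': 1}. Majority class: A.

A


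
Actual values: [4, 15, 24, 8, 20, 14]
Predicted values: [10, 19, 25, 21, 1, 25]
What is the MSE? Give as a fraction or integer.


MSE = (1/6) * ((4-10)^2=36 + (15-19)^2=16 + (24-25)^2=1 + (8-21)^2=169 + (20-1)^2=361 + (14-25)^2=121). Sum = 704. MSE = 352/3.

352/3


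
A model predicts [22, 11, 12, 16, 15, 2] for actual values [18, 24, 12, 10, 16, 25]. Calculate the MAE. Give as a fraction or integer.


MAE = (1/6) * (|18-22|=4 + |24-11|=13 + |12-12|=0 + |10-16|=6 + |16-15|=1 + |25-2|=23). Sum = 47. MAE = 47/6.

47/6


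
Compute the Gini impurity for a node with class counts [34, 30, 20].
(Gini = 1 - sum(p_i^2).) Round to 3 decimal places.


Total = 84. Proportions: 34/84, 30/84, 20/84. sum(p_i^2) = 0.3481. Gini = 1 - 0.3481 = 0.6519, which rounds to 0.652.

0.652


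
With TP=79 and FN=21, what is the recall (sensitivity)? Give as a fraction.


Recall = TP / (TP + FN) = 79 / 100 = 79/100.

79/100


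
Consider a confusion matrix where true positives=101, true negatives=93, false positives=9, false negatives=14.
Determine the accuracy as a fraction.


Accuracy = (TP + TN) / (TP + TN + FP + FN) = (101 + 93) / 217 = 194/217.

194/217


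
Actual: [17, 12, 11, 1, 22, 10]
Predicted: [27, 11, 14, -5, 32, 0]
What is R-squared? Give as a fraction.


Mean(y) = 73/6. SS_res = 346. SS_tot = 1505/6. R^2 = 1 - 346/(1505/6) = -571/1505.

-571/1505


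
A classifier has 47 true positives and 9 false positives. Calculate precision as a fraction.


Precision = TP / (TP + FP) = 47 / 56 = 47/56.

47/56


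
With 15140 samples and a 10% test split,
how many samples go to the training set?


Test set = 15140 * 10% = 1514. Training set = 15140 - 1514 = 13626.

13626


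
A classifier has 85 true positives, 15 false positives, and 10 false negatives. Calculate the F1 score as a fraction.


Precision = 85/100 = 17/20. Recall = 85/95 = 17/19. F1 = 2*P*R/(P+R) = 34/39.

34/39


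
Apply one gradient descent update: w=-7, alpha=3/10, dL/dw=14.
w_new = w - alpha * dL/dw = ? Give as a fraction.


w_new = -7 - 3/10 * 14 = -7 - 21/5 = -56/5.

-56/5


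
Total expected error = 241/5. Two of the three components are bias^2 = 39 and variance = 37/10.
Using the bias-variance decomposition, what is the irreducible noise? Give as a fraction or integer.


Total error = bias^2 + variance + irreducible noise. So irreducible noise = 241/5 - 39 - 37/10 = 11/2.

11/2


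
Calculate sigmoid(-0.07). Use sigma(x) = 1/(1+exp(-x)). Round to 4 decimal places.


sigma(-0.07) = 1/(1+e^(0.07)) = 1/(1+1.072508) = 1/2.072508 = 0.4825.

0.4825


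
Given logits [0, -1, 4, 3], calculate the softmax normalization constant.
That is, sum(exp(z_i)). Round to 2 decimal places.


Denom = e^0=1.0000 + e^-1=0.3679 + e^4=54.5982 + e^3=20.0855. Sum = 76.0516, which rounds to 76.05.

76.05


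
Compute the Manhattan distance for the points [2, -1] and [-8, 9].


d = sum of absolute differences: |2--8|=10 + |-1-9|=10 = 20.

20


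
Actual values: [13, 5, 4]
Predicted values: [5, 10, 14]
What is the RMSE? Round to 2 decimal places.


MSE = 63.0000. RMSE = sqrt(63.0000) = 7.94.

7.94


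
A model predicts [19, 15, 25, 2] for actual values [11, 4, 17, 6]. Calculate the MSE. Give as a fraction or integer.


MSE = (1/4) * ((11-19)^2=64 + (4-15)^2=121 + (17-25)^2=64 + (6-2)^2=16). Sum = 265. MSE = 265/4.

265/4


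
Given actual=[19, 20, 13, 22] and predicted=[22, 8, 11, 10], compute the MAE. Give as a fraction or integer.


MAE = (1/4) * (|19-22|=3 + |20-8|=12 + |13-11|=2 + |22-10|=12). Sum = 29. MAE = 29/4.

29/4


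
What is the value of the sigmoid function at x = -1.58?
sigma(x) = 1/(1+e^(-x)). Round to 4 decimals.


sigma(-1.58) = 1/(1+e^(1.58)) = 1/(1+4.854956) = 1/5.854956 = 0.1708.

0.1708


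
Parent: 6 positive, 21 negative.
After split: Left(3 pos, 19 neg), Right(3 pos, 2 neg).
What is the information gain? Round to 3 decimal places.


H(parent) = 0.7642. H(left) = 0.5746, H(right) = 0.9710. Weighted = (22/27)*0.5746 + (5/27)*0.9710 = 0.6480. IG = 0.7642 - 0.6480 = 0.1162, which rounds to 0.116.

0.116


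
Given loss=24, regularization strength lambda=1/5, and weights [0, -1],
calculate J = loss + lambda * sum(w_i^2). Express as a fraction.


L2 sq norm = sum(w^2) = 1. J = 24 + 1/5 * 1 = 121/5.

121/5


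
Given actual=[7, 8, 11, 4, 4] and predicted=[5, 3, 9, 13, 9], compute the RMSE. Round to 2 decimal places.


MSE = 27.8000. RMSE = sqrt(27.8000) = 5.27.

5.27


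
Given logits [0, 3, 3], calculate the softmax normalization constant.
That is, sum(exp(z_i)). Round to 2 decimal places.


Denom = e^0=1.0000 + e^3=20.0855 + e^3=20.0855. Sum = 41.1710, which rounds to 41.17.

41.17


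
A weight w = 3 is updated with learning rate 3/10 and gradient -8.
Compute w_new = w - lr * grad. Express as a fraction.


w_new = 3 - 3/10 * -8 = 3 - -12/5 = 27/5.

27/5


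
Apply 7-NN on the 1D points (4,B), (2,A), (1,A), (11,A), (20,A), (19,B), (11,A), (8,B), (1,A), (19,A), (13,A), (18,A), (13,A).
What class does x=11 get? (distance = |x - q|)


Distances: |4-11|=7, |2-11|=9, |1-11|=10, |11-11|=0, |20-11|=9, |19-11|=8, |11-11|=0, |8-11|=3, |1-11|=10, |19-11|=8, |13-11|=2, |18-11|=7, |13-11|=2. 7 nearest: (11,A), (11,A), (13,A), (13,A), (8,B), (18,A), (4,B). Counts: {'A': 5, 'B': 2}. Majority class: A.

A


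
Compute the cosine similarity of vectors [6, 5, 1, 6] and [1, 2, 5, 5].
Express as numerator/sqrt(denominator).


dot = 51. |a|^2 = 98, |b|^2 = 55. cos = 51/sqrt(5390).

51/sqrt(5390)


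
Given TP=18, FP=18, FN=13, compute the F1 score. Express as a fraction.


Precision = 18/36 = 1/2. Recall = 18/31 = 18/31. F1 = 2*P*R/(P+R) = 36/67.

36/67


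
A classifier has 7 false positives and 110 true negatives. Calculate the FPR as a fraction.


FPR = FP / (FP + TN) = 7 / 117 = 7/117.

7/117


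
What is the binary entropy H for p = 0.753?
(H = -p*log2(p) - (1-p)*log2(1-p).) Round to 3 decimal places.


H = -0.753*log2(0.753) - 0.247*log2(0.247) = 0.806.

0.806


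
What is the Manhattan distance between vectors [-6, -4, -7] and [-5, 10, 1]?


d = sum of absolute differences: |-6--5|=1 + |-4-10|=14 + |-7-1|=8 = 23.

23


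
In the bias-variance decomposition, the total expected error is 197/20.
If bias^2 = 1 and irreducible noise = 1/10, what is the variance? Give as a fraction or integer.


Total error = bias^2 + variance + irreducible noise. So variance = 197/20 - 1 - 1/10 = 35/4.

35/4


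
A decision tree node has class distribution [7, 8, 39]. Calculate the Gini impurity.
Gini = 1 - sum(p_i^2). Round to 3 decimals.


Total = 54. Proportions: 7/54, 8/54, 39/54. sum(p_i^2) = 0.5604. Gini = 1 - 0.5604 = 0.4396, which rounds to 0.440.

0.440


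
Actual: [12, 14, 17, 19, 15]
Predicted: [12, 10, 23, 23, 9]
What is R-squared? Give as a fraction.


Mean(y) = 77/5. SS_res = 104. SS_tot = 146/5. R^2 = 1 - 104/(146/5) = -187/73.

-187/73


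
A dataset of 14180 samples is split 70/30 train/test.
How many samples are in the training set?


Test set = 14180 * 30% = 4254. Training set = 14180 - 4254 = 9926.

9926


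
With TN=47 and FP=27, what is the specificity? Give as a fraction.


Specificity = TN / (TN + FP) = 47 / 74 = 47/74.

47/74


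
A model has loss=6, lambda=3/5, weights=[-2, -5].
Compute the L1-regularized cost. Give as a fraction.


L1 norm = sum(|w|) = 7. J = 6 + 3/5 * 7 = 51/5.

51/5


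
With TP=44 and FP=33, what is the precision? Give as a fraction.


Precision = TP / (TP + FP) = 44 / 77 = 4/7.

4/7


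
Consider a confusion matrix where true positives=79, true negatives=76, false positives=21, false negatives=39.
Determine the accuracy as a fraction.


Accuracy = (TP + TN) / (TP + TN + FP + FN) = (79 + 76) / 215 = 31/43.

31/43


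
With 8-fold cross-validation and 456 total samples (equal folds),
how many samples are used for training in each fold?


Each validation fold has 456/8 = 57 samples. Training set = 456 - 57 = 399.

399


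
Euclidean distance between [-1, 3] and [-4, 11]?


d = sqrt(sum of squared differences). (-1--4)^2=9, (3-11)^2=64. Sum = 73.

sqrt(73)


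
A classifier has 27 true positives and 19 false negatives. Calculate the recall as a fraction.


Recall = TP / (TP + FN) = 27 / 46 = 27/46.

27/46


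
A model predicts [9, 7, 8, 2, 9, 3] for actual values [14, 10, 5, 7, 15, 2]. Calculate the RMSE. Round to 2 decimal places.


MSE = 17.5000. RMSE = sqrt(17.5000) = 4.18.

4.18


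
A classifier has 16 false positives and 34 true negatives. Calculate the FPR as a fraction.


FPR = FP / (FP + TN) = 16 / 50 = 8/25.

8/25


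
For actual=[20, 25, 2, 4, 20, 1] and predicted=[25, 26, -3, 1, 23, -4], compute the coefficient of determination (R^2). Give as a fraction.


Mean(y) = 12. SS_res = 94. SS_tot = 582. R^2 = 1 - 94/(582) = 244/291.

244/291


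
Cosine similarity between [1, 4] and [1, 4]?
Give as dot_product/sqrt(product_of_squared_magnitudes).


dot = 17. |a|^2 = 17, |b|^2 = 17. cos = 17/sqrt(289).

17/sqrt(289)


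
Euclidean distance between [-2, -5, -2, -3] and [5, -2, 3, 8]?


d = sqrt(sum of squared differences). (-2-5)^2=49, (-5--2)^2=9, (-2-3)^2=25, (-3-8)^2=121. Sum = 204.

sqrt(204)


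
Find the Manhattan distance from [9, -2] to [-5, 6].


d = sum of absolute differences: |9--5|=14 + |-2-6|=8 = 22.

22


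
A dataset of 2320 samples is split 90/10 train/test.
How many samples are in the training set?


Test set = 2320 * 10% = 232. Training set = 2320 - 232 = 2088.

2088


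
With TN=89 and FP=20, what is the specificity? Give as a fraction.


Specificity = TN / (TN + FP) = 89 / 109 = 89/109.

89/109


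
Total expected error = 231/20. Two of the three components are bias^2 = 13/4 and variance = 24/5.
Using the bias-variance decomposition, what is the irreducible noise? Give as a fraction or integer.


Total error = bias^2 + variance + irreducible noise. So irreducible noise = 231/20 - 13/4 - 24/5 = 7/2.

7/2


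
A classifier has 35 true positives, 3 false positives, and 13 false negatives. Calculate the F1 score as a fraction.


Precision = 35/38 = 35/38. Recall = 35/48 = 35/48. F1 = 2*P*R/(P+R) = 35/43.

35/43


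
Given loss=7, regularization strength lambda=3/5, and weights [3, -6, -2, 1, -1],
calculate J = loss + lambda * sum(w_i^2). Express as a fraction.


L2 sq norm = sum(w^2) = 51. J = 7 + 3/5 * 51 = 188/5.

188/5


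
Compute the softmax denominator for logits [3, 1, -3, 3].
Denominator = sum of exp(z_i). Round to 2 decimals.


Denom = e^3=20.0855 + e^1=2.7183 + e^-3=0.0498 + e^3=20.0855. Sum = 42.9391, which rounds to 42.94.

42.94


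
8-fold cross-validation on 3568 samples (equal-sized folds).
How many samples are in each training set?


Each validation fold has 3568/8 = 446 samples. Training set = 3568 - 446 = 3122.

3122


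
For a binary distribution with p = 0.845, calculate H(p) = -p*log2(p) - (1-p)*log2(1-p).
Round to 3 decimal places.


H = -0.845*log2(0.845) - 0.155*log2(0.155) = 0.622.

0.622


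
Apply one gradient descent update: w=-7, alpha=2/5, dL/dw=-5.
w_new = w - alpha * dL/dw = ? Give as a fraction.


w_new = -7 - 2/5 * -5 = -7 - -2 = -5.

-5


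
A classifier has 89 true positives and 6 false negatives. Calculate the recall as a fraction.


Recall = TP / (TP + FN) = 89 / 95 = 89/95.

89/95


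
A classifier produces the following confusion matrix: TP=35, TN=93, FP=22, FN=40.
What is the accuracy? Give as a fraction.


Accuracy = (TP + TN) / (TP + TN + FP + FN) = (35 + 93) / 190 = 64/95.

64/95


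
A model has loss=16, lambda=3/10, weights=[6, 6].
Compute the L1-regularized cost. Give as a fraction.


L1 norm = sum(|w|) = 12. J = 16 + 3/10 * 12 = 98/5.

98/5


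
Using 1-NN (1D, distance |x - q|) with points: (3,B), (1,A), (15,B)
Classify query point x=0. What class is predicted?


Distances: |3-0|=3, |1-0|=1, |15-0|=15. 1 nearest: (1,A). Counts: {'A': 1}. Majority class: A.

A


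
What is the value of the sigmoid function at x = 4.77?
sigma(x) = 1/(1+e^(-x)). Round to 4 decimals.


sigma(4.77) = 1/(1+e^(-4.77)) = 1/(1+0.008480) = 1/1.008480 = 0.9916.

0.9916


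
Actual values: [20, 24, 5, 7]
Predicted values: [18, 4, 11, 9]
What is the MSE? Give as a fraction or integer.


MSE = (1/4) * ((20-18)^2=4 + (24-4)^2=400 + (5-11)^2=36 + (7-9)^2=4). Sum = 444. MSE = 111.

111


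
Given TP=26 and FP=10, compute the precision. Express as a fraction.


Precision = TP / (TP + FP) = 26 / 36 = 13/18.

13/18


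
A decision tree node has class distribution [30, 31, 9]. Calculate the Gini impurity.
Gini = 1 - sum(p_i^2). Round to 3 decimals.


Total = 70. Proportions: 30/70, 31/70, 9/70. sum(p_i^2) = 0.3963. Gini = 1 - 0.3963 = 0.6037, which rounds to 0.604.

0.604


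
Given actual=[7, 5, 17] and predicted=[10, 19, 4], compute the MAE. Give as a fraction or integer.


MAE = (1/3) * (|7-10|=3 + |5-19|=14 + |17-4|=13). Sum = 30. MAE = 10.

10


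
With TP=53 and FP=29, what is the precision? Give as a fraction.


Precision = TP / (TP + FP) = 53 / 82 = 53/82.

53/82


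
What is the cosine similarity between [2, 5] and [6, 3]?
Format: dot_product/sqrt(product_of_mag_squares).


dot = 27. |a|^2 = 29, |b|^2 = 45. cos = 27/sqrt(1305).

27/sqrt(1305)


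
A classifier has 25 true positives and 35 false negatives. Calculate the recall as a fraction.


Recall = TP / (TP + FN) = 25 / 60 = 5/12.

5/12


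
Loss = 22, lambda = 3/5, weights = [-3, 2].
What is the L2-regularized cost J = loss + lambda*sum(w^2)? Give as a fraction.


L2 sq norm = sum(w^2) = 13. J = 22 + 3/5 * 13 = 149/5.

149/5


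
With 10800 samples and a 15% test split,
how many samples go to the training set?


Test set = 10800 * 15% = 1620. Training set = 10800 - 1620 = 9180.

9180


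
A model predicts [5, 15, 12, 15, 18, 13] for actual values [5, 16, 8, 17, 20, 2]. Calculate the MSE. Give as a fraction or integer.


MSE = (1/6) * ((5-5)^2=0 + (16-15)^2=1 + (8-12)^2=16 + (17-15)^2=4 + (20-18)^2=4 + (2-13)^2=121). Sum = 146. MSE = 73/3.

73/3


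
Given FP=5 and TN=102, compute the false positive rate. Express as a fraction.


FPR = FP / (FP + TN) = 5 / 107 = 5/107.

5/107


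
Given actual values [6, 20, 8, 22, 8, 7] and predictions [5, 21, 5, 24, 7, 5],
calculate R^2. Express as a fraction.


Mean(y) = 71/6. SS_res = 20. SS_tot = 1541/6. R^2 = 1 - 20/(1541/6) = 1421/1541.

1421/1541


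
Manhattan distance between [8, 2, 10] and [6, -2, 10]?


d = sum of absolute differences: |8-6|=2 + |2--2|=4 + |10-10|=0 = 6.

6


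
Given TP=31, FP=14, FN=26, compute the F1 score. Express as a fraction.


Precision = 31/45 = 31/45. Recall = 31/57 = 31/57. F1 = 2*P*R/(P+R) = 31/51.

31/51


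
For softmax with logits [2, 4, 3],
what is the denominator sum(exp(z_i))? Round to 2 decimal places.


Denom = e^2=7.3891 + e^4=54.5982 + e^3=20.0855. Sum = 82.0728, which rounds to 82.07.

82.07


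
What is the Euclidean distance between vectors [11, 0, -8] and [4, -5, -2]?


d = sqrt(sum of squared differences). (11-4)^2=49, (0--5)^2=25, (-8--2)^2=36. Sum = 110.

sqrt(110)


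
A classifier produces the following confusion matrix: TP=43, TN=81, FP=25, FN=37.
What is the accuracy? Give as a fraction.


Accuracy = (TP + TN) / (TP + TN + FP + FN) = (43 + 81) / 186 = 2/3.

2/3


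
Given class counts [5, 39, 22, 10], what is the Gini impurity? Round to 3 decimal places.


Total = 76. Proportions: 5/76, 39/76, 22/76, 10/76. sum(p_i^2) = 0.3688. Gini = 1 - 0.3688 = 0.6312, which rounds to 0.631.

0.631


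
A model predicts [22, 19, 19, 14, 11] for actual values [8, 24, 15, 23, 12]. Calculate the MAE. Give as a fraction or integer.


MAE = (1/5) * (|8-22|=14 + |24-19|=5 + |15-19|=4 + |23-14|=9 + |12-11|=1). Sum = 33. MAE = 33/5.

33/5


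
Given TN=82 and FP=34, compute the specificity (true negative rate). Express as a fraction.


Specificity = TN / (TN + FP) = 82 / 116 = 41/58.

41/58


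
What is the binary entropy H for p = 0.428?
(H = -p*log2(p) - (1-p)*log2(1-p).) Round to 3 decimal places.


H = -0.428*log2(0.428) - 0.572*log2(0.572) = 0.985.

0.985


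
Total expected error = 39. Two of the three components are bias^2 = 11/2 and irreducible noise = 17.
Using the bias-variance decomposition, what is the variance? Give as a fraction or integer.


Total error = bias^2 + variance + irreducible noise. So variance = 39 - 11/2 - 17 = 33/2.

33/2


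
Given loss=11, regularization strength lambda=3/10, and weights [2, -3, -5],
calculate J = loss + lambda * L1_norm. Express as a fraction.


L1 norm = sum(|w|) = 10. J = 11 + 3/10 * 10 = 14.

14


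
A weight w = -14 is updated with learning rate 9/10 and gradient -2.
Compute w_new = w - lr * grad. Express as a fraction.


w_new = -14 - 9/10 * -2 = -14 - -9/5 = -61/5.

-61/5


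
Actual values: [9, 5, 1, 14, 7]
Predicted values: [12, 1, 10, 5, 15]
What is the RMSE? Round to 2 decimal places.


MSE = 50.2000. RMSE = sqrt(50.2000) = 7.09.

7.09


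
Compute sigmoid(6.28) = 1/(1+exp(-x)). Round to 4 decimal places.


sigma(6.28) = 1/(1+e^(-6.28)) = 1/(1+0.001873) = 1/1.001873 = 0.9981.

0.9981


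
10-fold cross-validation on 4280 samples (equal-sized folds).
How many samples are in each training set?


Each validation fold has 4280/10 = 428 samples. Training set = 4280 - 428 = 3852.

3852


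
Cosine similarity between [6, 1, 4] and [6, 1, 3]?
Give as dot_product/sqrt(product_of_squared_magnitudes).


dot = 49. |a|^2 = 53, |b|^2 = 46. cos = 49/sqrt(2438).

49/sqrt(2438)


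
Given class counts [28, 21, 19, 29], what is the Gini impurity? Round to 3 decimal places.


Total = 97. Proportions: 28/97, 21/97, 19/97, 29/97. sum(p_i^2) = 0.2579. Gini = 1 - 0.2579 = 0.7421, which rounds to 0.742.

0.742


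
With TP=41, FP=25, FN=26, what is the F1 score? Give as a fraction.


Precision = 41/66 = 41/66. Recall = 41/67 = 41/67. F1 = 2*P*R/(P+R) = 82/133.

82/133


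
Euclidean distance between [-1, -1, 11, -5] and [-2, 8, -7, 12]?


d = sqrt(sum of squared differences). (-1--2)^2=1, (-1-8)^2=81, (11--7)^2=324, (-5-12)^2=289. Sum = 695.

sqrt(695)


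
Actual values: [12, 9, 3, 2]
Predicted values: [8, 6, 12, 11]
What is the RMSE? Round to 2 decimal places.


MSE = 46.7500. RMSE = sqrt(46.7500) = 6.84.

6.84


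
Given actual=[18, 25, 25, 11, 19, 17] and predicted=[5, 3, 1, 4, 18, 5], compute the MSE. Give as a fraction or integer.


MSE = (1/6) * ((18-5)^2=169 + (25-3)^2=484 + (25-1)^2=576 + (11-4)^2=49 + (19-18)^2=1 + (17-5)^2=144). Sum = 1423. MSE = 1423/6.

1423/6


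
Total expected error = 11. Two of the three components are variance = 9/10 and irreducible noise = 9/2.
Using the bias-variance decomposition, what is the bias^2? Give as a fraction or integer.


Total error = bias^2 + variance + irreducible noise. So bias^2 = 11 - 9/10 - 9/2 = 28/5.

28/5


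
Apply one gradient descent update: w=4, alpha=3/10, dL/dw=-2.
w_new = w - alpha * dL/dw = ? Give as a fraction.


w_new = 4 - 3/10 * -2 = 4 - -3/5 = 23/5.

23/5


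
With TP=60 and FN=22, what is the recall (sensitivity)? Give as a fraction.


Recall = TP / (TP + FN) = 60 / 82 = 30/41.

30/41


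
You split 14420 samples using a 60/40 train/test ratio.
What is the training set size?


Test set = 14420 * 40% = 5768. Training set = 14420 - 5768 = 8652.

8652


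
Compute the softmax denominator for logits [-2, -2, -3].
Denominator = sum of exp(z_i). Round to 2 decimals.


Denom = e^-2=0.1353 + e^-2=0.1353 + e^-3=0.0498. Sum = 0.3204, which rounds to 0.32.

0.32


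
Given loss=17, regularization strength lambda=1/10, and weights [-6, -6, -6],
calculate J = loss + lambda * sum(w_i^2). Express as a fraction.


L2 sq norm = sum(w^2) = 108. J = 17 + 1/10 * 108 = 139/5.

139/5


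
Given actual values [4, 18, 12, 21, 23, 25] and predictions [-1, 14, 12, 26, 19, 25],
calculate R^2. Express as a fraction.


Mean(y) = 103/6. SS_res = 82. SS_tot = 1865/6. R^2 = 1 - 82/(1865/6) = 1373/1865.

1373/1865


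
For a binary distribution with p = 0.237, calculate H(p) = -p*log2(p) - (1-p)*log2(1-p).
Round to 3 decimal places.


H = -0.237*log2(0.237) - 0.763*log2(0.763) = 0.790.

0.790


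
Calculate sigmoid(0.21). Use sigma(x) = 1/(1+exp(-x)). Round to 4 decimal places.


sigma(0.21) = 1/(1+e^(-0.21)) = 1/(1+0.810584) = 1/1.810584 = 0.5523.

0.5523


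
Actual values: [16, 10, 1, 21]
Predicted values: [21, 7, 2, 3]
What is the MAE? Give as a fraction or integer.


MAE = (1/4) * (|16-21|=5 + |10-7|=3 + |1-2|=1 + |21-3|=18). Sum = 27. MAE = 27/4.

27/4


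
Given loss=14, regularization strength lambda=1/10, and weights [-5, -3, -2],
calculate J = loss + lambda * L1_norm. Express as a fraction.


L1 norm = sum(|w|) = 10. J = 14 + 1/10 * 10 = 15.

15


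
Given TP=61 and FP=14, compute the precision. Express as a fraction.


Precision = TP / (TP + FP) = 61 / 75 = 61/75.

61/75


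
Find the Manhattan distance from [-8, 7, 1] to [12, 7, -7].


d = sum of absolute differences: |-8-12|=20 + |7-7|=0 + |1--7|=8 = 28.

28
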